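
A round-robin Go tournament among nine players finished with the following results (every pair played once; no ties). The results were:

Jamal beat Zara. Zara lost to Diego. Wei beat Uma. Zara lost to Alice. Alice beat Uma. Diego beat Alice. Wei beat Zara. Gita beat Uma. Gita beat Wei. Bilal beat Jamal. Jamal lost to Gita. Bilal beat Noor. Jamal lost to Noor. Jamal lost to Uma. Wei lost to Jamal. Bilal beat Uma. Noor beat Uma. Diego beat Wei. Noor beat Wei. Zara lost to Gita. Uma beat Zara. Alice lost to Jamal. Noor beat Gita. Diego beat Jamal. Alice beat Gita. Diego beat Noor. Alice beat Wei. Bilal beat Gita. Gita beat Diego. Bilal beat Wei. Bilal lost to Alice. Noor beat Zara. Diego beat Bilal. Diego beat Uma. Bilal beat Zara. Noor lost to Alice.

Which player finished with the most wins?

Diego

Win totals: Zara 0, Alice 6, Noor 5, Diego 7, Jamal 3, Bilal 6, Uma 2, Wei 2, Gita 5.
Diego leads with 7 wins (next highest: 6).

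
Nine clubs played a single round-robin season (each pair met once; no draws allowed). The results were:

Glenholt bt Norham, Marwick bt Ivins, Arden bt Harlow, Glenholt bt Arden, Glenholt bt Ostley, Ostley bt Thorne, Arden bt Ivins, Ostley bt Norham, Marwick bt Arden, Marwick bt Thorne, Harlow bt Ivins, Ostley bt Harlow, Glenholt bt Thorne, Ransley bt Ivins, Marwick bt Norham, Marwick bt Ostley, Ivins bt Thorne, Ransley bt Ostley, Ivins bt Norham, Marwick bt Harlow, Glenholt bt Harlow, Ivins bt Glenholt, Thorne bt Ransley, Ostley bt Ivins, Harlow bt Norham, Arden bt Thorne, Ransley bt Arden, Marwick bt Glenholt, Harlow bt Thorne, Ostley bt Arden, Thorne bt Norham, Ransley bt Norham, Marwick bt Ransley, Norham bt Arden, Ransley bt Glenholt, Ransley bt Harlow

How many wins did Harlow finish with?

3

Harlow's results: beat Ivins, Norham, Thorne; lost to Ostley, Ransley, Marwick, Arden, Glenholt.
That is 3 wins.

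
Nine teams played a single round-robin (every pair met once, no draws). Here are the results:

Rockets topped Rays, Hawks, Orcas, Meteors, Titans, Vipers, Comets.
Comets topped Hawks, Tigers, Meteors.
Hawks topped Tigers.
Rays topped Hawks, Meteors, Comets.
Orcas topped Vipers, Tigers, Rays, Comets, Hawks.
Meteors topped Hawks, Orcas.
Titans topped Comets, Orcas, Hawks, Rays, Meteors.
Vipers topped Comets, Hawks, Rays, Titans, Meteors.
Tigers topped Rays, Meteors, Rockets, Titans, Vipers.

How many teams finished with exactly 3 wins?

2

Win totals: Meteors 2, Hawks 1, Rockets 7, Comets 3, Vipers 5, Orcas 5, Rays 3, Titans 5, Tigers 5.
Exactly 3: Comets, Rays — 2 teams.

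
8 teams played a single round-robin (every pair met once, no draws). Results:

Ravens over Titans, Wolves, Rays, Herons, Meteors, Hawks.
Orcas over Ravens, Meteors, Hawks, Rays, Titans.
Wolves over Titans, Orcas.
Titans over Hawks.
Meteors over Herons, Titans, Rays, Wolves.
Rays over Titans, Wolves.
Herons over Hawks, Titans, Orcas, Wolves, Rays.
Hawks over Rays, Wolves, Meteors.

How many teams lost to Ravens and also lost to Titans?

Ravens beat: Herons, Meteors, Titans, Wolves, Hawks, Rays.
Titans beat: Hawks.
Both beat: Hawks — 1.

1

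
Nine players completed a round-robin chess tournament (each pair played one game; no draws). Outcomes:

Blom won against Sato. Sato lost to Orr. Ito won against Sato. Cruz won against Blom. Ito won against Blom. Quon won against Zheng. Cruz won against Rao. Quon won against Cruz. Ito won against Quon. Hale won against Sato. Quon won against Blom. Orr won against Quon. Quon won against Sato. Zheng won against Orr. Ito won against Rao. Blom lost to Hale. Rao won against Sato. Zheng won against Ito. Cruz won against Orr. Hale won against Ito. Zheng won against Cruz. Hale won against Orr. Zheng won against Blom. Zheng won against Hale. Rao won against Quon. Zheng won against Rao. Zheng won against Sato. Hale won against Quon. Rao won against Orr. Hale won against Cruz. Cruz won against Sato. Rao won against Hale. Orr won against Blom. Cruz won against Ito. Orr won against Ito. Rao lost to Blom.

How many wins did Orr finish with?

Orr's results: beat Ito, Sato, Quon, Blom; lost to Rao, Cruz, Zheng, Hale.
That is 4 wins.

4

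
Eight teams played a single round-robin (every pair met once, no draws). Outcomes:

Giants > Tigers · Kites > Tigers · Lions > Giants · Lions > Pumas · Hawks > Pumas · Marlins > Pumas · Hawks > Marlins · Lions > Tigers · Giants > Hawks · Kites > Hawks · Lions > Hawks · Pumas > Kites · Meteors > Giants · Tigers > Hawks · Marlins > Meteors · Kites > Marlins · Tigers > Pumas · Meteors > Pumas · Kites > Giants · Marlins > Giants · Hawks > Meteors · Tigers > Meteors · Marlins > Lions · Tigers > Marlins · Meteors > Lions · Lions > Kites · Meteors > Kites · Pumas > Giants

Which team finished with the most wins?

Win totals: Marlins 4, Hawks 3, Giants 2, Lions 5, Meteors 4, Tigers 4, Pumas 2, Kites 4.
Lions leads with 5 wins (next highest: 4).

Lions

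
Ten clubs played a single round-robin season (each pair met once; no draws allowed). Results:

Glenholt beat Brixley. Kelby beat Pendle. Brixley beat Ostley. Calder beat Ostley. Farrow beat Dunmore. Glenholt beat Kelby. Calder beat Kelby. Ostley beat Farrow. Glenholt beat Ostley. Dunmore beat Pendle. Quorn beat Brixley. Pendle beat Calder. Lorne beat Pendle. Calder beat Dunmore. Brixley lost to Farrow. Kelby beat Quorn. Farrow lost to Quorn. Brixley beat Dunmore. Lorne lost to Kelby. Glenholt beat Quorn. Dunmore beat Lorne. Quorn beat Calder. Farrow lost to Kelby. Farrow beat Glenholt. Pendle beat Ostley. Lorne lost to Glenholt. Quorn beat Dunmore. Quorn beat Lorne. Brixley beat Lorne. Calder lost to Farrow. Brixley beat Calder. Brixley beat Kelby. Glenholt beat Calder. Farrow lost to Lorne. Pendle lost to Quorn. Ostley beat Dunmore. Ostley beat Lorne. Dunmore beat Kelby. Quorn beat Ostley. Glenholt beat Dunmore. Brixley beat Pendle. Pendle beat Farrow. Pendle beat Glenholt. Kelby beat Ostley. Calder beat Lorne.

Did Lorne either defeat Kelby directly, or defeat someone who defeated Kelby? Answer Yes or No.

Lorne did not beat Kelby directly.
Lorne beat Pendle, Farrow, but each of them lost to Kelby. No two-step path.

No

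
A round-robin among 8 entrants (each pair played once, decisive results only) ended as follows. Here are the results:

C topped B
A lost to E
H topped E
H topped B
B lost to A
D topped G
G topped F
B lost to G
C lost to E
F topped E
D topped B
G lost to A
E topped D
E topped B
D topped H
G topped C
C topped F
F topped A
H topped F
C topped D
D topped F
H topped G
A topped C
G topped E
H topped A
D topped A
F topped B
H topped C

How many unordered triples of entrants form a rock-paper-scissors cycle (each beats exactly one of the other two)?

Win totals: A 3, B 0, C 3, D 5, E 4, F 3, G 4, H 6.
An entrant with w wins dominates both others in C(w,2) triples; summing gives 3 + 0 + 3 + 10 + 6 + 3 + 6 + 15 = 46 transitive triples.
Total triples C(8,3) = 56, so cyclic triples = 56 − 46 = 10.

10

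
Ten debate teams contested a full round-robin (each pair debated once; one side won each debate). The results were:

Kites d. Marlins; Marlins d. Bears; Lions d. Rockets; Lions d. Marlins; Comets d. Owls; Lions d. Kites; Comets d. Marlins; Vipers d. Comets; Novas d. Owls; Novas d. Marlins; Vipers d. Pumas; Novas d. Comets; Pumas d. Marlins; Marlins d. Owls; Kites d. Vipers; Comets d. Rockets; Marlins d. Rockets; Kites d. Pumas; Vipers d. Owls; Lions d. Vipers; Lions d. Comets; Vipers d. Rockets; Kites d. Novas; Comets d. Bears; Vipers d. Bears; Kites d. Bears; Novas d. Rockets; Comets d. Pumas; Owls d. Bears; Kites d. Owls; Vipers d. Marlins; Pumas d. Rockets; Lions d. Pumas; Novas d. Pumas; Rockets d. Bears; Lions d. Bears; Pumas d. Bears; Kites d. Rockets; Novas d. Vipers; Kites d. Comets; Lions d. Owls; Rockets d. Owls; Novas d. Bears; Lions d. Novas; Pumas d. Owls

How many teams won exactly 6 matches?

1

Win totals: Novas 7, Vipers 6, Owls 1, Rockets 2, Pumas 4, Comets 5, Marlins 3, Bears 0, Lions 9, Kites 8.
Exactly 6: Vipers — 1 team.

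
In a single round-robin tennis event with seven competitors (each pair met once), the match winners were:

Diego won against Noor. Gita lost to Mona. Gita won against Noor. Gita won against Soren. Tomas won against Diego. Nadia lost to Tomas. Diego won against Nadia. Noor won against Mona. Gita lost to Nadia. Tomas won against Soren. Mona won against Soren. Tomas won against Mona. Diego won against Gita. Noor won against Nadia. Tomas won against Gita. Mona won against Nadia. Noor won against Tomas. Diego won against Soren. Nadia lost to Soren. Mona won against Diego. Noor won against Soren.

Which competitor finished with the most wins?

Tomas

Win totals: Diego 4, Mona 4, Noor 4, Nadia 1, Tomas 5, Soren 1, Gita 2.
Tomas leads with 5 wins (next highest: 4).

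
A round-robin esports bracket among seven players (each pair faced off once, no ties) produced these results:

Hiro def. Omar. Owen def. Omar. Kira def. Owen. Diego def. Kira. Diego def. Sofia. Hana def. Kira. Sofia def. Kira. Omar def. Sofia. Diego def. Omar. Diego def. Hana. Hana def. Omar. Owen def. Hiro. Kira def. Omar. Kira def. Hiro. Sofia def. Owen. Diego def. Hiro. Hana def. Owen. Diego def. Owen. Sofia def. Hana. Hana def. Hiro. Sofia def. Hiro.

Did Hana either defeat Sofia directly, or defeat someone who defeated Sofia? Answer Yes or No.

Yes

Hana did not beat Sofia directly.
Hana beat Owen, Kira, Hiro, Omar. Of those, Omar beat Sofia.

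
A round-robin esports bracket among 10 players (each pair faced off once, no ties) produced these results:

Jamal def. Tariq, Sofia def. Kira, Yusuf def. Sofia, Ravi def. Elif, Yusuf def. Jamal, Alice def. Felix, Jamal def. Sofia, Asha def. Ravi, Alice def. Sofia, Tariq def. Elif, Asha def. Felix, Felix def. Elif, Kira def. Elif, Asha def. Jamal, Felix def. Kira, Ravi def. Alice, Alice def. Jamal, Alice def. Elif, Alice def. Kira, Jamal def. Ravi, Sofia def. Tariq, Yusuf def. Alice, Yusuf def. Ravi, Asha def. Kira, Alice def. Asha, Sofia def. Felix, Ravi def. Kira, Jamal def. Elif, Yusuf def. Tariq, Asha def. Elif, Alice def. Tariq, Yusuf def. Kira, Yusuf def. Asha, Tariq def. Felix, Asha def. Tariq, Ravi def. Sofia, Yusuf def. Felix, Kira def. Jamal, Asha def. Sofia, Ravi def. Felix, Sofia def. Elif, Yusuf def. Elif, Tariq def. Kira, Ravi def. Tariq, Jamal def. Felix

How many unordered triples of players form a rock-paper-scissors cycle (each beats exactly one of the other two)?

6

Win totals: Asha 7, Sofia 4, Alice 7, Yusuf 9, Tariq 3, Kira 2, Ravi 6, Felix 2, Elif 0, Jamal 5.
A player with w wins dominates both others in C(w,2) triples; summing gives 21 + 6 + 21 + 36 + 3 + 1 + 15 + 1 + 0 + 10 = 114 transitive triples.
Total triples C(10,3) = 120, so cyclic triples = 120 − 114 = 6.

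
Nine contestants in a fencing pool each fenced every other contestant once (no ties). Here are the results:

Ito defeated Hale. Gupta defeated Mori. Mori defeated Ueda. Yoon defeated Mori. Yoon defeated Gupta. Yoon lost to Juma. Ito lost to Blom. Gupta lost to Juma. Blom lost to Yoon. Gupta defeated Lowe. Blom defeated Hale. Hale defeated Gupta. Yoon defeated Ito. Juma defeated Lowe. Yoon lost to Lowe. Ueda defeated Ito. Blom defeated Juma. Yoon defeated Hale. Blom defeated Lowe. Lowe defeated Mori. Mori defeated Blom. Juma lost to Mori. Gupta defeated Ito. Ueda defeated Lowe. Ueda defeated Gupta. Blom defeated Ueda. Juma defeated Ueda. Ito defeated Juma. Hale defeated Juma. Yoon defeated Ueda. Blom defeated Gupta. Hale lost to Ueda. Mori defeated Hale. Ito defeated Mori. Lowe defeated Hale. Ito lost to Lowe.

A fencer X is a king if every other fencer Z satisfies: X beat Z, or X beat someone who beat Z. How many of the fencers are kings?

7

Hale cannot reach Blom in two steps.
Yoon reaches everyone (king).
Ueda cannot reach Blom in two steps.
Lowe reaches everyone (king).
Ito reaches everyone (king).
Blom reaches everyone (king).
Juma reaches everyone (king).
Mori reaches everyone (king).
Gupta reaches everyone (king).
Kings: Yoon, Lowe, Ito, Blom, Juma, Mori, Gupta — 7.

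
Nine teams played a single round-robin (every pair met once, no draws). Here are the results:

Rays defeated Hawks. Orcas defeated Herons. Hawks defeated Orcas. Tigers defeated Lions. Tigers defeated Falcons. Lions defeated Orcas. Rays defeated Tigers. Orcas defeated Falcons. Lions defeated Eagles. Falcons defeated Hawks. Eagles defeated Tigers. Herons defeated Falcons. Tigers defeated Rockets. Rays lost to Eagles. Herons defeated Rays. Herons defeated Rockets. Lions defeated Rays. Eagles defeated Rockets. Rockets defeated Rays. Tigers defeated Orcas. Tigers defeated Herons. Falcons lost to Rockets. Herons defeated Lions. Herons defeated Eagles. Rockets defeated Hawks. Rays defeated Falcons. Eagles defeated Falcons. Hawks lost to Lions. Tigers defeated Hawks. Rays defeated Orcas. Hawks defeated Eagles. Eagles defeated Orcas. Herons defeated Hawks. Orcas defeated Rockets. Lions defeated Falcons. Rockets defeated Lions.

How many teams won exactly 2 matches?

1

Win totals: Falcons 1, Eagles 5, Rays 4, Orcas 3, Lions 5, Herons 6, Hawks 2, Rockets 4, Tigers 6.
Exactly 2: Hawks — 1 team.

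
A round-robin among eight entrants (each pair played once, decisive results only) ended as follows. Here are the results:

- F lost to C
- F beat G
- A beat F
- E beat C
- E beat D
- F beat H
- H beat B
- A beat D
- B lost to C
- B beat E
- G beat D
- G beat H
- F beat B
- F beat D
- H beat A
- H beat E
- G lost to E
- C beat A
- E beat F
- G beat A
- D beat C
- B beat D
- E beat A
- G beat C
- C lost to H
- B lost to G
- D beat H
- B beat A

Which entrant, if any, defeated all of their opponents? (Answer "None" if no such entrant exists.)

Highest win total is G with 5 (out of 7 possible).
G lost to E, F, so no entrant went undefeated.

None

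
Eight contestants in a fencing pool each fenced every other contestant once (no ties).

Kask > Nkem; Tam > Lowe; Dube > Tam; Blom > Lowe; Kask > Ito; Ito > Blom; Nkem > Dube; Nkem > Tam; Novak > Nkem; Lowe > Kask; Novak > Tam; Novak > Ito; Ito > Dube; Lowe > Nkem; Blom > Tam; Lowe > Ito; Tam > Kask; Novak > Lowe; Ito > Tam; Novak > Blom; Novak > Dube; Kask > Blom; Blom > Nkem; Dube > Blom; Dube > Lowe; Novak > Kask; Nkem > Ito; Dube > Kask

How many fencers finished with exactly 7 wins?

Win totals: Novak 7, Dube 4, Tam 2, Nkem 3, Kask 3, Ito 3, Blom 3, Lowe 3.
Exactly 7: Novak — 1 fencer.

1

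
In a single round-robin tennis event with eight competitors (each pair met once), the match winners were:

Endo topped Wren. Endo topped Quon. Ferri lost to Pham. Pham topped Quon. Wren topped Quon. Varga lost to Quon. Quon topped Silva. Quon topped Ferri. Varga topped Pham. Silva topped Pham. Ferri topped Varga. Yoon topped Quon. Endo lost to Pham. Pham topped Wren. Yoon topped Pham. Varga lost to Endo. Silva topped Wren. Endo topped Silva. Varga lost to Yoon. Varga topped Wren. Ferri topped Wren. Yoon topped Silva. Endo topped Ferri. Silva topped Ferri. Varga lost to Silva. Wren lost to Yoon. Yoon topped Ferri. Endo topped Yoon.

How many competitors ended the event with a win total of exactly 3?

1

Win totals: Pham 4, Yoon 6, Quon 3, Silva 4, Ferri 2, Endo 6, Wren 1, Varga 2.
Exactly 3: Quon — 1 competitor.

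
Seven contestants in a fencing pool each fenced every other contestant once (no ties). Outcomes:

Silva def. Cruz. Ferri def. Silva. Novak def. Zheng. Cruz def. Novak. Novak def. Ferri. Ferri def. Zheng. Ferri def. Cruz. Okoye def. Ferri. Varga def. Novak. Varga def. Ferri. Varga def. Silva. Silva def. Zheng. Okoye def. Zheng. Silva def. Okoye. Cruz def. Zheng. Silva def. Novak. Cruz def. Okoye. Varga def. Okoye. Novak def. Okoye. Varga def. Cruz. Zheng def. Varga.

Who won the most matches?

Win totals: Varga 5, Novak 3, Okoye 2, Cruz 3, Ferri 3, Zheng 1, Silva 4.
Varga leads with 5 wins (next highest: 4).

Varga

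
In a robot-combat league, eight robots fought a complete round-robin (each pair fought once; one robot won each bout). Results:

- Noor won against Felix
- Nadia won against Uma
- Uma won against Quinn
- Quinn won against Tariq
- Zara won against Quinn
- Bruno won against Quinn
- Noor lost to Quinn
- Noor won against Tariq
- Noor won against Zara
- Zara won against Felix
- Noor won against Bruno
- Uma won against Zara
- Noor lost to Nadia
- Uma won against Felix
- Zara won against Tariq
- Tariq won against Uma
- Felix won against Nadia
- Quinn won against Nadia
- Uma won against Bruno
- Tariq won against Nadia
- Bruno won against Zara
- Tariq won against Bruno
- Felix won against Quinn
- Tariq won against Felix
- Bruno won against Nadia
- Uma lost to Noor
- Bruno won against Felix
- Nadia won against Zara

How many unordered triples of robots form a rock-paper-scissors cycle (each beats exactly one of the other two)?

Win totals: Quinn 3, Noor 5, Uma 4, Bruno 4, Felix 2, Nadia 3, Zara 3, Tariq 4.
A robot with w wins dominates both others in C(w,2) triples; summing gives 3 + 10 + 6 + 6 + 1 + 3 + 3 + 6 = 38 transitive triples.
Total triples C(8,3) = 56, so cyclic triples = 56 − 38 = 18.

18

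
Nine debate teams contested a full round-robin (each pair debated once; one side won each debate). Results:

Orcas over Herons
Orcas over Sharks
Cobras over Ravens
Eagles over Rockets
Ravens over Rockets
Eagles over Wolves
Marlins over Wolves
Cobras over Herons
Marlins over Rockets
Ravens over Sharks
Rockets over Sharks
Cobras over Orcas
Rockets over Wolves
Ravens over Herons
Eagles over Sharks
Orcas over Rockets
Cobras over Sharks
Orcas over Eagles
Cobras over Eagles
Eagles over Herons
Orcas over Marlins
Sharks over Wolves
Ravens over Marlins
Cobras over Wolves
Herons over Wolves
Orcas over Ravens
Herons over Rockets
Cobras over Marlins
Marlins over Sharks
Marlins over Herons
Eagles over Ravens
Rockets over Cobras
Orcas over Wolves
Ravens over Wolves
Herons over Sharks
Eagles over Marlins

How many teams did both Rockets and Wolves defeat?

Rockets beat: Cobras, Wolves, Sharks.
Wolves beat: no one.
No one was beaten by both.

0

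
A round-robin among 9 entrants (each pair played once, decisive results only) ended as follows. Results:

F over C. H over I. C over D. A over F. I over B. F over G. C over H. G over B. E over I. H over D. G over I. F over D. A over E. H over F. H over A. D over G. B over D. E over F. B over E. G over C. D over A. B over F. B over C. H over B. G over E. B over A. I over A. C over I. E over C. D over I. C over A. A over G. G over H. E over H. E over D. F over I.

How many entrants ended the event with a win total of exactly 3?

Win totals: A 3, B 5, C 4, D 3, E 5, F 4, G 5, H 5, I 2.
Exactly 3: A, D — 2 entrants.

2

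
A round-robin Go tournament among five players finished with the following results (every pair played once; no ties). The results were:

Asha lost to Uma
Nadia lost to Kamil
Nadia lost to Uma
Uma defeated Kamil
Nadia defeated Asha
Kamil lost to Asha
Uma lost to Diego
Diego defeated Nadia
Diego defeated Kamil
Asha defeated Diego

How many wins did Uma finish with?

Uma's results: beat Asha, Kamil, Nadia; lost to Diego.
That is 3 wins.

3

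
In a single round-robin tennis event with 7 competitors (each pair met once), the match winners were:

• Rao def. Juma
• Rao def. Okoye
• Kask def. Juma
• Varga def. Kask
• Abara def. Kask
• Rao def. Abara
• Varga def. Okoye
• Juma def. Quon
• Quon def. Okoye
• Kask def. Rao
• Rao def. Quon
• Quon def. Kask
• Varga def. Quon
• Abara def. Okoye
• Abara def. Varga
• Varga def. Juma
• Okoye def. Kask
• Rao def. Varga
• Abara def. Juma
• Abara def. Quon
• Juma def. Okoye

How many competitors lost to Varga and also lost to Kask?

1

Varga beat: Juma, Quon, Okoye, Kask.
Kask beat: Juma, Rao.
Both beat: Juma — 1.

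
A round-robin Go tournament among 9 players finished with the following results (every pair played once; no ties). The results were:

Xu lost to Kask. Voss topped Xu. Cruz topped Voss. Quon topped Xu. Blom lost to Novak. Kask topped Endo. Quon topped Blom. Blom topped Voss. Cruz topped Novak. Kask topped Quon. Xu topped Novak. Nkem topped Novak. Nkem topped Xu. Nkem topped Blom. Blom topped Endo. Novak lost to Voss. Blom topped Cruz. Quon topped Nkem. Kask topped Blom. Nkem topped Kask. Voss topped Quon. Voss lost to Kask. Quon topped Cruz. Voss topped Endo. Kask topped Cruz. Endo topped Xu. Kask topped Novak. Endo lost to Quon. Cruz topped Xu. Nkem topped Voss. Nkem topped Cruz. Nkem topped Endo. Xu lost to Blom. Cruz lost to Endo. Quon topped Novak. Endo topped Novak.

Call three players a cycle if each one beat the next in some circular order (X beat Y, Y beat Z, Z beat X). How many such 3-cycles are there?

9

Win totals: Voss 4, Kask 7, Novak 1, Blom 4, Xu 1, Quon 6, Cruz 3, Endo 3, Nkem 7.
A player with w wins dominates both others in C(w,2) triples; summing gives 6 + 21 + 0 + 6 + 0 + 15 + 3 + 3 + 21 = 75 transitive triples.
Total triples C(9,3) = 84, so cyclic triples = 84 − 75 = 9.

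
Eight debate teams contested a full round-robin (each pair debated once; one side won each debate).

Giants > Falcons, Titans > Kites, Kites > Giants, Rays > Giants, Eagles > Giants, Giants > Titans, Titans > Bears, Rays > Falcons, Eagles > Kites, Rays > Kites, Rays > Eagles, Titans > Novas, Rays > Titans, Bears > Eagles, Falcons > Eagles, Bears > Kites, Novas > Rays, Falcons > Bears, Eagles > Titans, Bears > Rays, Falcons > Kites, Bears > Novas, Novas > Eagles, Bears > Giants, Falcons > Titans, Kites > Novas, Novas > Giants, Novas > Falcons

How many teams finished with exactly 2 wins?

2

Win totals: Falcons 4, Novas 4, Titans 3, Bears 5, Eagles 3, Giants 2, Rays 5, Kites 2.
Exactly 2: Giants, Kites — 2 teams.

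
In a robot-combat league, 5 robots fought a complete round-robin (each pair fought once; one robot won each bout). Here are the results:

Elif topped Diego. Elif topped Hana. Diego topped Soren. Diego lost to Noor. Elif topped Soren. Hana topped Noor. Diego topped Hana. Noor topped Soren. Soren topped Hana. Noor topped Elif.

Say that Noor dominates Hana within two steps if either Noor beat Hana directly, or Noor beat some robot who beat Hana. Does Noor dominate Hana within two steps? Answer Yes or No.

Noor did not beat Hana directly.
Noor beat Elif, Diego, Soren. Of those, Elif beat Hana.

Yes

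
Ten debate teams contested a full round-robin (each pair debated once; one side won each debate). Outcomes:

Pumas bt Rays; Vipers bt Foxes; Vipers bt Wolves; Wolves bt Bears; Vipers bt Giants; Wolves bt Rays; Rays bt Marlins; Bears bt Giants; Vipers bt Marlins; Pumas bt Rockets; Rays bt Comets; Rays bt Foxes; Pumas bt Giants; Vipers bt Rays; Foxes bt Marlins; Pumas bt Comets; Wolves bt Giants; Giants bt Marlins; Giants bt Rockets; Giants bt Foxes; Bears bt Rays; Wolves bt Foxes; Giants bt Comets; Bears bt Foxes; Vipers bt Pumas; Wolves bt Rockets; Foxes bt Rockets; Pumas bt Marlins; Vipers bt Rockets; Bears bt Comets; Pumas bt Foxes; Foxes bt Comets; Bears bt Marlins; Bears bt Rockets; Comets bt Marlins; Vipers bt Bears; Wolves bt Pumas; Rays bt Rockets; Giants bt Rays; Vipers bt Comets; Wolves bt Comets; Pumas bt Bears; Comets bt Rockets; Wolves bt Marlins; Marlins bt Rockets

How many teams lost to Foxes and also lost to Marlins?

Foxes beat: Rockets, Marlins, Comets.
Marlins beat: Rockets.
Both beat: Rockets — 1.

1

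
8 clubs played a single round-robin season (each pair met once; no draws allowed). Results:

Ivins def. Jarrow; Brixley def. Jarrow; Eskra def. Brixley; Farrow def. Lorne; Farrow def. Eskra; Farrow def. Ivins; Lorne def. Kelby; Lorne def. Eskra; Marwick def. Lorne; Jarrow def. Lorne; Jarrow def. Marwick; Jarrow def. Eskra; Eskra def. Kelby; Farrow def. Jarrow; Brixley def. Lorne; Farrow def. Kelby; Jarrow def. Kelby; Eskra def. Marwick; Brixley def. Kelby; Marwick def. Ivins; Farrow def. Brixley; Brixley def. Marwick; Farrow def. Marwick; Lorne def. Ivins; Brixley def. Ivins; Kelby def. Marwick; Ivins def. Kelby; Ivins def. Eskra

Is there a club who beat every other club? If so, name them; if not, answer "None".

Farrow

Farrow has 7 wins out of 7 opponents — a perfect record.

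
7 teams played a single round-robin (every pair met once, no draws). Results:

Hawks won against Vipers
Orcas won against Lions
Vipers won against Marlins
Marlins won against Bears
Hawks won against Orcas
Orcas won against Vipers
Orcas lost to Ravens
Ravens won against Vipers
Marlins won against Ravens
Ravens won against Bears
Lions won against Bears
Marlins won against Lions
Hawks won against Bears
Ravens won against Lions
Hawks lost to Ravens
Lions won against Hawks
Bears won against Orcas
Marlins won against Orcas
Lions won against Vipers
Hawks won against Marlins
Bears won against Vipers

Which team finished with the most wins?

Win totals: Ravens 5, Orcas 2, Hawks 4, Bears 2, Marlins 4, Lions 3, Vipers 1.
Ravens leads with 5 wins (next highest: 4).

Ravens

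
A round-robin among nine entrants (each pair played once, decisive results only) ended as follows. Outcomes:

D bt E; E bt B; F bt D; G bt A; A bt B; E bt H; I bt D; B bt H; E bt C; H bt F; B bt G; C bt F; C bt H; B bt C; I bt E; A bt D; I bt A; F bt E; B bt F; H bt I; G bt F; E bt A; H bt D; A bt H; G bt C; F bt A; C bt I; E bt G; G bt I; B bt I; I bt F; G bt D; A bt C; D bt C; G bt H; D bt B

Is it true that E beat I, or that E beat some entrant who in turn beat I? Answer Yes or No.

E did not beat I directly.
E beat A, B, C, G, H. Of those, B beat I.

Yes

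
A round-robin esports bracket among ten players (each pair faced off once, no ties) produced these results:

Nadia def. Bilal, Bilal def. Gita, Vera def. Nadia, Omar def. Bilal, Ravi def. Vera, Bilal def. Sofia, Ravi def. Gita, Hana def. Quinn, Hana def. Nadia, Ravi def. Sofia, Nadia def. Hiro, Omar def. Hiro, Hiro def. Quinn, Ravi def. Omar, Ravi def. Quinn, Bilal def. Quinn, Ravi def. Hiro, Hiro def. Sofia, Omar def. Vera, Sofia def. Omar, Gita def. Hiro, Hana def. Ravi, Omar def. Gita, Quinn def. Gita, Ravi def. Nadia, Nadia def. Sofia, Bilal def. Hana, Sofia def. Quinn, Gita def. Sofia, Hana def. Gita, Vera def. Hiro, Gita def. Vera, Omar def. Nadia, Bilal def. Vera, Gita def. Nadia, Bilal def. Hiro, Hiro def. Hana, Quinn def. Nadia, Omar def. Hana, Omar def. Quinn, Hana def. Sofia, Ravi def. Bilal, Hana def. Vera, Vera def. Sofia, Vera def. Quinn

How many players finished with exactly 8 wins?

1

Win totals: Ravi 8, Vera 4, Omar 7, Sofia 2, Gita 4, Quinn 2, Hiro 3, Hana 6, Nadia 3, Bilal 6.
Exactly 8: Ravi — 1 player.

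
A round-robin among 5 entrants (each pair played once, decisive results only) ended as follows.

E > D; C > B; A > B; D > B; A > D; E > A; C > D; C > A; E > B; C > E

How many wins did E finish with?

3

E's results: beat A, B, D; lost to C.
That is 3 wins.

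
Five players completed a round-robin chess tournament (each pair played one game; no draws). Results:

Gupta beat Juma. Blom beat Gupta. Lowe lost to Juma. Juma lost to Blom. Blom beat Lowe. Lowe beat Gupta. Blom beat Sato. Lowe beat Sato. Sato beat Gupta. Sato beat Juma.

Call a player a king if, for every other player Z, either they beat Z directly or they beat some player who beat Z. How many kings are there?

Sato cannot reach Blom in two steps.
Lowe cannot reach Blom in two steps.
Blom reaches everyone (king).
Gupta cannot reach Sato, Blom in two steps.
Juma cannot reach Blom in two steps.
Kings: Blom — 1.

1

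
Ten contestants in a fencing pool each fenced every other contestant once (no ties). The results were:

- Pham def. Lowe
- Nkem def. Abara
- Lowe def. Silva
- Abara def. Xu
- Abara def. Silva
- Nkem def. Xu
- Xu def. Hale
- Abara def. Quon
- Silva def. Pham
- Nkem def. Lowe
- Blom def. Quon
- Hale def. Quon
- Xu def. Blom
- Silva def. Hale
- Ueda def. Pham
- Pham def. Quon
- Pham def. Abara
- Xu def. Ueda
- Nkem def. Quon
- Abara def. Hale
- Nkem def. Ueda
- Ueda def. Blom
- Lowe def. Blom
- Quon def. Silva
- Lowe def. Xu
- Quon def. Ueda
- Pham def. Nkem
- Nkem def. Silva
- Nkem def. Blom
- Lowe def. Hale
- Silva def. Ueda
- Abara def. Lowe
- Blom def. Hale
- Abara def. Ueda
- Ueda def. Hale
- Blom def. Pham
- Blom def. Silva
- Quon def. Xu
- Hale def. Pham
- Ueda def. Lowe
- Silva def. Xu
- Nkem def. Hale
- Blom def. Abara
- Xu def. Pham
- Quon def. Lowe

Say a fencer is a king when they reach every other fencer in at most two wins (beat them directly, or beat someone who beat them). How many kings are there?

Hale cannot reach Blom in two steps.
Silva reaches everyone (king).
Pham reaches everyone (king).
Xu reaches everyone (king).
Ueda reaches everyone (king).
Abara cannot reach Nkem in two steps.
Blom reaches everyone (king).
Lowe cannot reach Nkem in two steps.
Quon cannot reach Abara, Nkem in two steps.
Nkem reaches everyone (king).
Kings: Silva, Pham, Xu, Ueda, Blom, Nkem — 6.

6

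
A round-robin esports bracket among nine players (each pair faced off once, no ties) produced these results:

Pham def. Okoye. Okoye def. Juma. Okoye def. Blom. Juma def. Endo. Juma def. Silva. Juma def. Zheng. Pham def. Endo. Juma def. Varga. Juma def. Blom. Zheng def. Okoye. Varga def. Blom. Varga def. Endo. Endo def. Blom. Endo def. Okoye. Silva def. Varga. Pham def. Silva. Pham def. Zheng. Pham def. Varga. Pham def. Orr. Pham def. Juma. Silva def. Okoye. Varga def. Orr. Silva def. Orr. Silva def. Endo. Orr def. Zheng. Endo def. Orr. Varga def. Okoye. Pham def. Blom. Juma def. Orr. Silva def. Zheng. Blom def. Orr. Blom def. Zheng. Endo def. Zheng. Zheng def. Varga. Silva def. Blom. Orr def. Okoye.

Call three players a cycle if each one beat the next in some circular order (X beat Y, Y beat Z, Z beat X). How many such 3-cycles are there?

10

Win totals: Blom 2, Orr 2, Endo 4, Varga 4, Juma 6, Zheng 2, Silva 6, Okoye 2, Pham 8.
A player with w wins dominates both others in C(w,2) triples; summing gives 1 + 1 + 6 + 6 + 15 + 1 + 15 + 1 + 28 = 74 transitive triples.
Total triples C(9,3) = 84, so cyclic triples = 84 − 74 = 10.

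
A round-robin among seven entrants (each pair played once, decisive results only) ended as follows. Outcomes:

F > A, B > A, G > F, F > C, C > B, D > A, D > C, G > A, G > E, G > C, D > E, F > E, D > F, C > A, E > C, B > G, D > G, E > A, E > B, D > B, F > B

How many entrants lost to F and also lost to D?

F beat: A, B, C, E.
D beat: A, B, C, E, F, G.
Both beat: A, B, C, E — 4.

4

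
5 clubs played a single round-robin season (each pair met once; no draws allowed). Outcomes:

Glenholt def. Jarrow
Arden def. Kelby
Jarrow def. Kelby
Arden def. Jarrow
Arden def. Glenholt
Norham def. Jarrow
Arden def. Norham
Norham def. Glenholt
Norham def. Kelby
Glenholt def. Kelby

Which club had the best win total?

Win totals: Glenholt 2, Kelby 0, Jarrow 1, Arden 4, Norham 3.
Arden leads with 4 wins (next highest: 3).

Arden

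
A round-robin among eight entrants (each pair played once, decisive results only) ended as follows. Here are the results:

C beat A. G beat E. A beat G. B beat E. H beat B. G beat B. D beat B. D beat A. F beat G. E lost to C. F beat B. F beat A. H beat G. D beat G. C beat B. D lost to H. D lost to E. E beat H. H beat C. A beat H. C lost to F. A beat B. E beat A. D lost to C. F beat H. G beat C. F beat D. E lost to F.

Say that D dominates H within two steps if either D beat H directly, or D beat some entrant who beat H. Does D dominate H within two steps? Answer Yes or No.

D did not beat H directly.
D beat A, B, G. Of those, A beat H.

Yes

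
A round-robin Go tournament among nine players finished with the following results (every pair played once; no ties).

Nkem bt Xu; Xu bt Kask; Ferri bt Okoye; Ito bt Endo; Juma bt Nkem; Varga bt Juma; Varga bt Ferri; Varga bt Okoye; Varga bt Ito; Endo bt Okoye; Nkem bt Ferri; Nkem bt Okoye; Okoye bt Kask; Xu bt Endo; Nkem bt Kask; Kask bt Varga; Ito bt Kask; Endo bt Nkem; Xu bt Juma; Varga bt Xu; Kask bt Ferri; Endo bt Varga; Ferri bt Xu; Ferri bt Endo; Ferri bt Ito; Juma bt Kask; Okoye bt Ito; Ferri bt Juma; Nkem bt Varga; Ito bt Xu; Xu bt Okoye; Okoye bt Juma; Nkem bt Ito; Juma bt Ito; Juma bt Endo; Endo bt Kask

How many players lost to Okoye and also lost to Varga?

Okoye beat: Kask, Ito, Juma.
Varga beat: Okoye, Ferri, Ito, Juma, Xu.
Both beat: Ito, Juma — 2.

2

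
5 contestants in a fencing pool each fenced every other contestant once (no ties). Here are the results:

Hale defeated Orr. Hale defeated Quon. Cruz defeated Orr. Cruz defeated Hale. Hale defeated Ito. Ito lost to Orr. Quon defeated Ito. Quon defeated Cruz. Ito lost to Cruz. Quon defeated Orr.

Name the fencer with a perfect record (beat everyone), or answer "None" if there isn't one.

Highest win total is Quon with 3 (out of 4 possible).
Quon lost to Hale, so no fencer went undefeated.

None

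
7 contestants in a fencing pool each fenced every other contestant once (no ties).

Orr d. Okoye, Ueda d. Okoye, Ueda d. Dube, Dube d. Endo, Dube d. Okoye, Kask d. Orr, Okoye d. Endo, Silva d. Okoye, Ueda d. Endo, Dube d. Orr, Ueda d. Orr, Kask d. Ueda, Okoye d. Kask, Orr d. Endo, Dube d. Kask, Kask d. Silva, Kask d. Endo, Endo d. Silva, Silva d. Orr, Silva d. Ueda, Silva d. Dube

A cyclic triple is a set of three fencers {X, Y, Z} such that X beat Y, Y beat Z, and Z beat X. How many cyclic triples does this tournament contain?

9

Win totals: Silva 4, Endo 1, Dube 4, Okoye 2, Ueda 4, Kask 4, Orr 2.
A fencer with w wins dominates both others in C(w,2) triples; summing gives 6 + 0 + 6 + 1 + 6 + 6 + 1 = 26 transitive triples.
Total triples C(7,3) = 35, so cyclic triples = 35 − 26 = 9.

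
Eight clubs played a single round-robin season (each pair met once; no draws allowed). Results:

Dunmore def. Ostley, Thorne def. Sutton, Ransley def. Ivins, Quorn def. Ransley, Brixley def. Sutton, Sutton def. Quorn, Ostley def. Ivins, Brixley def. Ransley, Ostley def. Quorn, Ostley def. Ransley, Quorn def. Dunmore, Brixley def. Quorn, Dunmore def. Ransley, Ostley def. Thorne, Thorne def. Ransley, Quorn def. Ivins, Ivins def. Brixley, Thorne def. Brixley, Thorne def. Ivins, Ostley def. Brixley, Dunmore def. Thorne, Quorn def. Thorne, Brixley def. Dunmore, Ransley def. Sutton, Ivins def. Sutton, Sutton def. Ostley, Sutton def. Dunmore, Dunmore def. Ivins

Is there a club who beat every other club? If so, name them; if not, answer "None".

None

Highest win total is Ostley with 5 (out of 7 possible).
Ostley lost to Sutton, Dunmore, so no club went undefeated.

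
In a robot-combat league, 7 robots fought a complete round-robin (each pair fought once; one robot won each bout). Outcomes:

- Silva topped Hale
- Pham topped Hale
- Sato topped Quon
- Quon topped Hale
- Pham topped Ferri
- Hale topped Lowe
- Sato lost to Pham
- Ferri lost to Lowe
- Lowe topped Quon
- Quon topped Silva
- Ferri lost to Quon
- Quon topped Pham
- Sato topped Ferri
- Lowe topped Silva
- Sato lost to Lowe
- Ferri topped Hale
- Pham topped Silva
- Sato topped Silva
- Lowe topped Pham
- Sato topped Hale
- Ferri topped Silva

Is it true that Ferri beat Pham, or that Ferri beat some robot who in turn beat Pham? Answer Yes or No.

No

Ferri did not beat Pham directly.
Ferri beat Silva, Hale, but each of them lost to Pham. No two-step path.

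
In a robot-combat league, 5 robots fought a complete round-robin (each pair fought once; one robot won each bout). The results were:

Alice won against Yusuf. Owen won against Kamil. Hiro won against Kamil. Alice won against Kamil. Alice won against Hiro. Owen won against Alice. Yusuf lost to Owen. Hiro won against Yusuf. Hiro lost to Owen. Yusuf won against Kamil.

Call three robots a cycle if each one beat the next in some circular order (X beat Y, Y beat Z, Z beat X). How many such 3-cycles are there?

0

Of the C(5,3) = 10 triples, the cyclic ones are: none.
That is 0.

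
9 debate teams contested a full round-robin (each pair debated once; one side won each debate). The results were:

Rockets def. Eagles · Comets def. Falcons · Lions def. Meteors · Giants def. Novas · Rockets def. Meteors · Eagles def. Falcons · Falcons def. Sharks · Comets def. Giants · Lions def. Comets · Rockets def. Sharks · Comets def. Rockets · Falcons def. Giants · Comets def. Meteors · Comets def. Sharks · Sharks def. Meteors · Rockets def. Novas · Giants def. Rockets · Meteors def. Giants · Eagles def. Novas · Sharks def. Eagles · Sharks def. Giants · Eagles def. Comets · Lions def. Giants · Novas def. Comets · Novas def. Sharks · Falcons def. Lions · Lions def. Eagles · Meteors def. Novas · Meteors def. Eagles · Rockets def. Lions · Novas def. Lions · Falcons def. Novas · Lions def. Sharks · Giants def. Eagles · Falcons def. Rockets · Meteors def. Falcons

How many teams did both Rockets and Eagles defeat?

Rockets beat: Novas, Lions, Sharks, Meteors, Eagles.
Eagles beat: Novas, Falcons, Comets.
Both beat: Novas — 1.

1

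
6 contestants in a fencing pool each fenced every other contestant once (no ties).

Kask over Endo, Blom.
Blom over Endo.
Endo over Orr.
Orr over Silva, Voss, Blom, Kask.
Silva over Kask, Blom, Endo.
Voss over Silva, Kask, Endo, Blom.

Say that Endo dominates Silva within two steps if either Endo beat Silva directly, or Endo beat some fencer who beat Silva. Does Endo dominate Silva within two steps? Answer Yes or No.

Endo did not beat Silva directly.
Endo beat Orr. Of those, Orr beat Silva.

Yes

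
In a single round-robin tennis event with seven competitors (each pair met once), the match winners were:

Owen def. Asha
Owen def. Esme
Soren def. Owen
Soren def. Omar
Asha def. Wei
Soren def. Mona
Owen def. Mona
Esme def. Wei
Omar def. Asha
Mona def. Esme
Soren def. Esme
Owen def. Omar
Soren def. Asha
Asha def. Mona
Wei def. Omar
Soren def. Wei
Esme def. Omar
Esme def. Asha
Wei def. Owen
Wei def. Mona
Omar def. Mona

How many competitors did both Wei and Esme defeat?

Wei beat: Omar, Mona, Owen.
Esme beat: Omar, Wei, Asha.
Both beat: Omar — 1.

1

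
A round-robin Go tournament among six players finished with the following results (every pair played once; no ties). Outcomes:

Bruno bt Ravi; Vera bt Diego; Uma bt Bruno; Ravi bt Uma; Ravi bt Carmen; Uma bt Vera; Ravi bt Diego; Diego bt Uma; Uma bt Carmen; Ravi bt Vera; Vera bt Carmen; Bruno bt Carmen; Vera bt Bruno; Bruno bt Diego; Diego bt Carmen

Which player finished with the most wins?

Win totals: Ravi 4, Bruno 3, Diego 2, Uma 3, Vera 3, Carmen 0.
Ravi leads with 4 wins (next highest: 3).

Ravi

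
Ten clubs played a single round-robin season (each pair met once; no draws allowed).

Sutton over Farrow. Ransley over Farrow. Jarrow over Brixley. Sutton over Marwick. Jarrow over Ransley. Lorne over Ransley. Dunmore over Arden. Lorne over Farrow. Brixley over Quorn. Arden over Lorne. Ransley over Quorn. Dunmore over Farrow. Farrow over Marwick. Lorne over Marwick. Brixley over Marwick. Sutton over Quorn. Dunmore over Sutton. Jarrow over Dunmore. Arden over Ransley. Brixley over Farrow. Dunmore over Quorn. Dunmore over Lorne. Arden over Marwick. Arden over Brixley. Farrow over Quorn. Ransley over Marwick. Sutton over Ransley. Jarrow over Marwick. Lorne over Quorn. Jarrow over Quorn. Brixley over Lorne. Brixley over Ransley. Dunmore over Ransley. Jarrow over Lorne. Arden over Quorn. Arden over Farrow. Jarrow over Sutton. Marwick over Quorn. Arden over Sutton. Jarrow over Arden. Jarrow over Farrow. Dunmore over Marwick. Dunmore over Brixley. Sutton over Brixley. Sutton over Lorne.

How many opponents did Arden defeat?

7

Arden's results: beat Lorne, Marwick, Ransley, Sutton, Quorn, Farrow, Brixley; lost to Jarrow, Dunmore.
That is 7 wins.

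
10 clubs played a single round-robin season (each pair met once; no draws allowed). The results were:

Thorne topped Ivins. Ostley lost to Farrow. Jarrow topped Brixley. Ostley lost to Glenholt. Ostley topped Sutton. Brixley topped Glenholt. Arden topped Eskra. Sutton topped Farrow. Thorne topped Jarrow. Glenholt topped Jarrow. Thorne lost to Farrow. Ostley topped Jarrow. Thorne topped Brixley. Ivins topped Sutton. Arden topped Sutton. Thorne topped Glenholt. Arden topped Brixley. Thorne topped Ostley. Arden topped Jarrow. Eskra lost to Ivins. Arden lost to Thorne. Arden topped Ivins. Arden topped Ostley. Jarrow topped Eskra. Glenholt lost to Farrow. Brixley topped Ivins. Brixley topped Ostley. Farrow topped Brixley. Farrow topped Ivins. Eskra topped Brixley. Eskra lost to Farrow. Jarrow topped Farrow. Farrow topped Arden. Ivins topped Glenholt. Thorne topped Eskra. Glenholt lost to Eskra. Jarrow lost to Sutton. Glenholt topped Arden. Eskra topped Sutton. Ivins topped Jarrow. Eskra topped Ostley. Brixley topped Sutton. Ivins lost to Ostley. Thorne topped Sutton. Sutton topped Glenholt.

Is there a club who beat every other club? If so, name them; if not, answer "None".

None

Highest win total is Thorne with 8 (out of 9 possible).
Thorne lost to Farrow, so no club went undefeated.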